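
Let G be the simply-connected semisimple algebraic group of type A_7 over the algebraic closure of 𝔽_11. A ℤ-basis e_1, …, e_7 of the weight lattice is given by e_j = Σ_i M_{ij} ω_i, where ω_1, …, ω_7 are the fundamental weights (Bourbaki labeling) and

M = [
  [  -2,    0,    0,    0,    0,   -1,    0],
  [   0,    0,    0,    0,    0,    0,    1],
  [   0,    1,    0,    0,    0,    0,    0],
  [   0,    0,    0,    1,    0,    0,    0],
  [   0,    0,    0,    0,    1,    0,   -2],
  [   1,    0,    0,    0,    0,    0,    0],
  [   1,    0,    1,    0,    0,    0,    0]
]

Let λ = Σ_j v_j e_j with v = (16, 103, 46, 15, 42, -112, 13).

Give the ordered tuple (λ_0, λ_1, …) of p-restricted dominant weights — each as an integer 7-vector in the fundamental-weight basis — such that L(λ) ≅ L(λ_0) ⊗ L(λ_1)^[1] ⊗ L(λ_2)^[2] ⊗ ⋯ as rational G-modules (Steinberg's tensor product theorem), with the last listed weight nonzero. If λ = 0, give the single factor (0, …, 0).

((3, 2, 4, 4, 5, 5, 7), (7, 1, 9, 1, 1, 1, 5))

Compute c_i = Σ_j M_{ij} v_j with v = (16, 103, 46, 15, 42, -112, 13):
  c_1 = (-2)·(16) + 0·103 + 0·46 + 0·15 + 0·42 + (-1)·(-112) + 0·13 = 80
  c_2 = 0·16 + 0·103 + 0·46 + 0·15 + 0·42 + (0)·(-112) + 1·13 = 13
  c_3 = 0·16 + 1·103 + 0·46 + 0·15 + 0·42 + (0)·(-112) + 0·13 = 103
  c_4 = 0·16 + 0·103 + 0·46 + 1·15 + 0·42 + (0)·(-112) + 0·13 = 15
  c_5 = 0·16 + 0·103 + 0·46 + 0·15 + 1·42 + (0)·(-112) + (-2)·(13) = 16
  c_6 = 1·16 + 0·103 + 0·46 + 0·15 + 0·42 + (0)·(-112) + 0·13 = 16
  c_7 = 1·16 + 0·103 + 1·46 + 0·15 + 0·42 + (0)·(-112) + 0·13 = 62
Expand coordinatewise in base 11:
  c_1 = 80 = 3·11^0 + 7·11^1
  c_2 = 13 = 2·11^0 + 1·11^1
  c_3 = 103 = 4·11^0 + 9·11^1
  c_4 = 15 = 4·11^0 + 1·11^1
  c_5 = 16 = 5·11^0 + 1·11^1
  c_6 = 16 = 5·11^0 + 1·11^1
  c_7 = 62 = 7·11^0 + 5·11^1
Factor λ_0 = (3, 2, 4, 4, 5, 5, 7)
Factor λ_1 = (7, 1, 9, 1, 1, 1, 5)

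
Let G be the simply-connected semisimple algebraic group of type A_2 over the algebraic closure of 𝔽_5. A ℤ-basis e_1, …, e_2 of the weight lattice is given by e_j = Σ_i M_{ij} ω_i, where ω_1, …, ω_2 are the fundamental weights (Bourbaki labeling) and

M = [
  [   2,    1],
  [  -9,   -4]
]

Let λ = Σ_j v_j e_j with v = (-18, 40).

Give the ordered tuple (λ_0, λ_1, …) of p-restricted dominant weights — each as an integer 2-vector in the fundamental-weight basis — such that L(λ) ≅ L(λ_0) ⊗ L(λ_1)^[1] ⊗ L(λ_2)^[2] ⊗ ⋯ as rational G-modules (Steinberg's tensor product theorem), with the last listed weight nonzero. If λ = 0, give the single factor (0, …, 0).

((4, 2),)

Change of basis e → ω: c = M·v where v = (-18, 40):
  c_1 = (2)·(-18) + (1)·(40) = 4
  c_2 = (-9)·(-18) + (-4)·(40) = 2
Base-5 expansion of each c_i:
  c_1 = 4 = 4·5^0
  c_2 = 2 = 2·5^0
λ_0 = (4, 2)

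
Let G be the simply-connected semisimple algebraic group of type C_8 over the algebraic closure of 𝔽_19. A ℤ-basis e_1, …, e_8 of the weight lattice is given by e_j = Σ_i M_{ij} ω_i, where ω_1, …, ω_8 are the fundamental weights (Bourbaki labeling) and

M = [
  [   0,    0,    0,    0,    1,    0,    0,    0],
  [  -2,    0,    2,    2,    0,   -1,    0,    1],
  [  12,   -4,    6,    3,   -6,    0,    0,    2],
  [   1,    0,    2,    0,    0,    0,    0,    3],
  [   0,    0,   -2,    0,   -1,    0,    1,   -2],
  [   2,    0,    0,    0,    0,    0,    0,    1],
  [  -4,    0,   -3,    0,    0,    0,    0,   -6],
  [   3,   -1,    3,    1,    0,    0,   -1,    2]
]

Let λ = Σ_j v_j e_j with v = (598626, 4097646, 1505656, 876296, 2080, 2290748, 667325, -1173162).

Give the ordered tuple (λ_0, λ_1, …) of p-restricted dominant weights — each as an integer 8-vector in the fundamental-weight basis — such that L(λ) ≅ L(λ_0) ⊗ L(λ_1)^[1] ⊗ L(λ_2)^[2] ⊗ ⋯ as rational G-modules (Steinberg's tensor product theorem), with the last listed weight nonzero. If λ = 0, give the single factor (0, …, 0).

Converting to the ω-basis (c_i = row i of M dotted with v = (598626, 4097646, 1505656, 876296, 2080, 2290748, 667325, -1173162)):
  c_1 = 0*598626 + 0*4097646 + 0*1505656 + 0*876296 + 1*2080 + 0*2290748 + 0*667325 + 0*-1173162 = 2080
  c_2 = -2*598626 + 0*4097646 + 2*1505656 + 2*876296 + 0*2080 + -1*2290748 + 0*667325 + 1*-1173162 = 102742
  c_3 = 12*598626 + -4*4097646 + 6*1505656 + 3*876296 + -6*2080 + 0*2290748 + 0*667325 + 2*-1173162 = 96948
  c_4 = 1*598626 + 0*4097646 + 2*1505656 + 0*876296 + 0*2080 + 0*2290748 + 0*667325 + 3*-1173162 = 90452
  c_5 = 0*598626 + 0*4097646 + -2*1505656 + 0*876296 + -1*2080 + 0*2290748 + 1*667325 + -2*-1173162 = 257
  c_6 = 2*598626 + 0*4097646 + 0*1505656 + 0*876296 + 0*2080 + 0*2290748 + 0*667325 + 1*-1173162 = 24090
  c_7 = -4*598626 + 0*4097646 + -3*1505656 + 0*876296 + 0*2080 + 0*2290748 + 0*667325 + -6*-1173162 = 127500
  c_8 = 3*598626 + -1*4097646 + 3*1505656 + 1*876296 + 0*2080 + 0*2290748 + -1*667325 + 2*-1173162 = 77847
Writing each c_i in base p = 19:
  c_1 = 2080 = 9·19^0 + 14·19^1 + 5·19^2
  c_2 = 102742 = 9·19^0 + 11·19^1 + 18·19^2 + 14·19^3
  c_3 = 96948 = 10·19^0 + 10·19^1 + 2·19^2 + 14·19^3
  c_4 = 90452 = 12·19^0 + 10·19^1 + 3·19^2 + 13·19^3
  c_5 = 257 = 10·19^0 + 13·19^1
  c_6 = 24090 = 17·19^0 + 13·19^1 + 9·19^2 + 3·19^3
  c_7 = 127500 = 10·19^0 + 3·19^1 + 11·19^2 + 18·19^3
  c_8 = 77847 = 4·19^0 + 12·19^1 + 6·19^2 + 11·19^3
λ_0 = (9, 9, 10, 12, 10, 17, 10, 4)
λ_1 = (14, 11, 10, 10, 13, 13, 3, 12)
λ_2 = (5, 18, 2, 3, 0, 9, 11, 6)
λ_3 = (0, 14, 14, 13, 0, 3, 18, 11)

((9, 9, 10, 12, 10, 17, 10, 4), (14, 11, 10, 10, 13, 13, 3, 12), (5, 18, 2, 3, 0, 9, 11, 6), (0, 14, 14, 13, 0, 3, 18, 11))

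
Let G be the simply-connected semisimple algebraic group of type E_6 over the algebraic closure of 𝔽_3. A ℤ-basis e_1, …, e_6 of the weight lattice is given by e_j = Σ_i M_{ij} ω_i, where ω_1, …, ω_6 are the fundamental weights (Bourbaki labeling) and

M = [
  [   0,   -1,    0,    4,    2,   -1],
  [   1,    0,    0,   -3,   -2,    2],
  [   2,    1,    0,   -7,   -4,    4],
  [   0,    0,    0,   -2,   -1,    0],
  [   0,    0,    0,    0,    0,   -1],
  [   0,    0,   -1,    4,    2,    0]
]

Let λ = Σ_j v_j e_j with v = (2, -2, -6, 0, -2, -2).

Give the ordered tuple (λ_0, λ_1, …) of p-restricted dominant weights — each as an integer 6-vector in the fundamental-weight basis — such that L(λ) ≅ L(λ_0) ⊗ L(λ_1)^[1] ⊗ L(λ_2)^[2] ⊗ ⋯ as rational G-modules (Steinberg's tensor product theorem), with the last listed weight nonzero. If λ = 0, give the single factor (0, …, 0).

((0, 2, 2, 2, 2, 2),)

Converting to the ω-basis (c_i = row i of M dotted with v = (2, -2, -6, 0, -2, -2)):
  c_1 = 0*2 + -1*-2 + 0*-6 + 4*0 + 2*-2 + -1*-2 = 0
  c_2 = 1*2 + 0*-2 + 0*-6 + -3*0 + -2*-2 + 2*-2 = 2
  c_3 = 2*2 + 1*-2 + 0*-6 + -7*0 + -4*-2 + 4*-2 = 2
  c_4 = 0*2 + 0*-2 + 0*-6 + -2*0 + -1*-2 + 0*-2 = 2
  c_5 = 0*2 + 0*-2 + 0*-6 + 0*0 + 0*-2 + -1*-2 = 2
  c_6 = 0*2 + 0*-2 + -1*-6 + 4*0 + 2*-2 + 0*-2 = 2
p = 3; digits c_i = Σ_j d_{ij}·3^j, 0 ≤ d_{ij} < 3:
  c_1 = 0
  c_2 = 2 = 2·3^0
  c_3 = 2 = 2·3^0
  c_4 = 2 = 2·3^0
  c_5 = 2 = 2·3^0
  c_6 = 2 = 2·3^0
Factor λ_0 = (0, 2, 2, 2, 2, 2)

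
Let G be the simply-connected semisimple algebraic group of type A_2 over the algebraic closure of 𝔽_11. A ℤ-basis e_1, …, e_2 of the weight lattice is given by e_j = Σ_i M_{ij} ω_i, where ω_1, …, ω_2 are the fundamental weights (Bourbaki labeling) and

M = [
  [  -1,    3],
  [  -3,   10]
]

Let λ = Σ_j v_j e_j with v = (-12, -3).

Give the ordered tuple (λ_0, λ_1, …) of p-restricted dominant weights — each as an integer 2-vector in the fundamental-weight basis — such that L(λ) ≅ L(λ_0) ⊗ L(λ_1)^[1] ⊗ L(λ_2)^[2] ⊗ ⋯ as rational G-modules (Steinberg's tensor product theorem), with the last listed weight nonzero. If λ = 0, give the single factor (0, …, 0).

In the fundamental-weight basis, λ has coordinates c = M·v (v = (-12, -3)):
  c_1 = (-1)·(-12) + (3)·(-3) = 3
  c_2 = (-3)·(-12) + (10)·(-3) = 6
Base-11 expansion of each c_i:
  c_1 = 3 = 3·11^0
  c_2 = 6 = 6·11^0
Factor λ_0 = (3, 6)

((3, 6),)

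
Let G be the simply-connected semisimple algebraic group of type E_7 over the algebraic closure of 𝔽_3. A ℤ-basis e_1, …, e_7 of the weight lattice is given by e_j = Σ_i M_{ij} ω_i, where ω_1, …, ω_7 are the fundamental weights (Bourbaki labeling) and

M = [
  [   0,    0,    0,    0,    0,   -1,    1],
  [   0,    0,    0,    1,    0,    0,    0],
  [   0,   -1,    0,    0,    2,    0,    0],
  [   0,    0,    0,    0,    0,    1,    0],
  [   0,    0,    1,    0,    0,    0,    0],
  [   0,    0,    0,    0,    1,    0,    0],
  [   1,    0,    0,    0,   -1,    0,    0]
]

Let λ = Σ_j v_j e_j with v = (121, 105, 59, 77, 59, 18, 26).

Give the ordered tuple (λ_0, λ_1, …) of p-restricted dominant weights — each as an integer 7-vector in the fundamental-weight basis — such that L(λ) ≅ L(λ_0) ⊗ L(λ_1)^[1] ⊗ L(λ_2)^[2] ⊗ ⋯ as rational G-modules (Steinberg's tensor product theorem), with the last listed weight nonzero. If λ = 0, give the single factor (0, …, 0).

Compute c_i = Σ_j M_{ij} v_j with v = (121, 105, 59, 77, 59, 18, 26):
  c_1 = (0)·(121) + (0)·(105) + (0)·(59) + (0)·(77) + (0)·(59) + (-1)·(18) + (1)·(26) = 8
  c_2 = (0)·(121) + (0)·(105) + (0)·(59) + (1)·(77) + (0)·(59) + (0)·(18) + (0)·(26) = 77
  c_3 = (0)·(121) + (-1)·(105) + (0)·(59) + (0)·(77) + (2)·(59) + (0)·(18) + (0)·(26) = 13
  c_4 = (0)·(121) + (0)·(105) + (0)·(59) + (0)·(77) + (0)·(59) + (1)·(18) + (0)·(26) = 18
  c_5 = (0)·(121) + (0)·(105) + (1)·(59) + (0)·(77) + (0)·(59) + (0)·(18) + (0)·(26) = 59
  c_6 = (0)·(121) + (0)·(105) + (0)·(59) + (0)·(77) + (1)·(59) + (0)·(18) + (0)·(26) = 59
  c_7 = (1)·(121) + (0)·(105) + (0)·(59) + (0)·(77) + (-1)·(59) + (0)·(18) + (0)·(26) = 62
p = 3; digits c_i = Σ_j d_{ij}·3^j, 0 ≤ d_{ij} < 3:
  c_1 = 8 = 2·3^0 + 2·3^1
  c_2 = 77 = 2·3^0 + 1·3^1 + 2·3^2 + 2·3^3
  c_3 = 13 = 1·3^0 + 1·3^1 + 1·3^2
  c_4 = 18 = 0·3^0 + 0·3^1 + 2·3^2
  c_5 = 59 = 2·3^0 + 1·3^1 + 0·3^2 + 2·3^3
  c_6 = 59 = 2·3^0 + 1·3^1 + 0·3^2 + 2·3^3
  c_7 = 62 = 2·3^0 + 2·3^1 + 0·3^2 + 2·3^3
p-restricted factor λ_0 = (2, 2, 1, 0, 2, 2, 2)
p-restricted factor λ_1 = (2, 1, 1, 0, 1, 1, 2)
p-restricted factor λ_2 = (0, 2, 1, 2, 0, 0, 0)
p-restricted factor λ_3 = (0, 2, 0, 0, 2, 2, 2)

((2, 2, 1, 0, 2, 2, 2), (2, 1, 1, 0, 1, 1, 2), (0, 2, 1, 2, 0, 0, 0), (0, 2, 0, 0, 2, 2, 2))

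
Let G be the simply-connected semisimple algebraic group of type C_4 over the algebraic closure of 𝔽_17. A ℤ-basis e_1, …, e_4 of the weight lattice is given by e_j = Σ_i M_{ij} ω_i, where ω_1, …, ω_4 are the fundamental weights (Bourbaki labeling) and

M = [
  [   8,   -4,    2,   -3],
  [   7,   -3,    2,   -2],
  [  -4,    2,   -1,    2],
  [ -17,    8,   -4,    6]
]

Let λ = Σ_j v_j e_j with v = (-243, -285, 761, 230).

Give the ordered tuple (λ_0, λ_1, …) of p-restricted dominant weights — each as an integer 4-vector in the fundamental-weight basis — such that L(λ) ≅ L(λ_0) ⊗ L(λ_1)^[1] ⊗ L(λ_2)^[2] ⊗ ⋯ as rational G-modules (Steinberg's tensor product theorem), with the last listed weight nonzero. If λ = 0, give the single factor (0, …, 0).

((11, 12, 16, 0), (1, 12, 5, 11))

Compute c_i = Σ_j M_{ij} v_j with v = (-243, -285, 761, 230):
  c_1 = (8)·(-243) + (-4)·(-285) + 2·761 + (-3)·(230) = 28
  c_2 = (7)·(-243) + (-3)·(-285) + 2·761 + (-2)·(230) = 216
  c_3 = (-4)·(-243) + (2)·(-285) + (-1)·(761) + 2·230 = 101
  c_4 = (-17)·(-243) + (8)·(-285) + (-4)·(761) + 6·230 = 187
p = 17; digits c_i = Σ_j d_{ij}·17^j, 0 ≤ d_{ij} < 17:
  c_1 = 28 = 11·17^0 + 1·17^1
  c_2 = 216 = 12·17^0 + 12·17^1
  c_3 = 101 = 16·17^0 + 5·17^1
  c_4 = 187 = 0·17^0 + 11·17^1
Factor λ_0 = (11, 12, 16, 0)
Factor λ_1 = (1, 12, 5, 11)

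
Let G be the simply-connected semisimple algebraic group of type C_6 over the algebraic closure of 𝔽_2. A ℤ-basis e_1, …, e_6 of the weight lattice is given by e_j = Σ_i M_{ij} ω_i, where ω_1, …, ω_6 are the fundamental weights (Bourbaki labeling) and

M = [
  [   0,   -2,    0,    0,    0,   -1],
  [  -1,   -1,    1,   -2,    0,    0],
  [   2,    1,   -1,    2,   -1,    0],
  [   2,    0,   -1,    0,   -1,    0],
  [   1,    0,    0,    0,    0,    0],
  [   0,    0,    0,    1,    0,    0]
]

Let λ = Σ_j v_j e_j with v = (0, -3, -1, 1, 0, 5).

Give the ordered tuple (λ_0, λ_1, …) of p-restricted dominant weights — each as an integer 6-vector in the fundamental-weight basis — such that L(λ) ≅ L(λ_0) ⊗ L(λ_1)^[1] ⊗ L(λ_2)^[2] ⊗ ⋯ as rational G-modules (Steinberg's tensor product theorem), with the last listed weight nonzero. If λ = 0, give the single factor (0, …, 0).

((1, 0, 0, 1, 0, 1),)

Change of basis e → ω: c = M·v where v = (0, -3, -1, 1, 0, 5):
  c_1 = 0*0 + -2*-3 + 0*-1 + 0*1 + 0*0 + -1*5 = 1
  c_2 = -1*0 + -1*-3 + 1*-1 + -2*1 + 0*0 + 0*5 = 0
  c_3 = 2*0 + 1*-3 + -1*-1 + 2*1 + -1*0 + 0*5 = 0
  c_4 = 2*0 + 0*-3 + -1*-1 + 0*1 + -1*0 + 0*5 = 1
  c_5 = 1*0 + 0*-3 + 0*-1 + 0*1 + 0*0 + 0*5 = 0
  c_6 = 0*0 + 0*-3 + 0*-1 + 1*1 + 0*0 + 0*5 = 1
Writing each c_i in base p = 2:
  c_1 = 1 = 1·2^0
  c_2 = 0
  c_3 = 0
  c_4 = 1 = 1·2^0
  c_5 = 0
  c_6 = 1 = 1·2^0
p-restricted factor λ_0 = (1, 0, 0, 1, 0, 1)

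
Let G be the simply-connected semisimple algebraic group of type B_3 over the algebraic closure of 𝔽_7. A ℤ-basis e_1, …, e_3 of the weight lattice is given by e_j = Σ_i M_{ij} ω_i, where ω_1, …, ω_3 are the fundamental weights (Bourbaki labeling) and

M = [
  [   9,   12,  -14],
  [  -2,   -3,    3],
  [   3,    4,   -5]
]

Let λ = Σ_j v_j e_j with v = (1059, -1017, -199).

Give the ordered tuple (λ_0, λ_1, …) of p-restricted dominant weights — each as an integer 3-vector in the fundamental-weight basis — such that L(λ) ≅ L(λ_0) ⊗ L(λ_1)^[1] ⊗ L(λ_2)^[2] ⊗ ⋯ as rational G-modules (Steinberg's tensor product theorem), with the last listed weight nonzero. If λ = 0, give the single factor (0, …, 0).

((1, 0, 6), (2, 6, 0), (2, 6, 2))

In the fundamental-weight basis, λ has coordinates c = M·v (v = (1059, -1017, -199)):
  c_1 = 9*1059 + 12*-1017 + -14*-199 = 113
  c_2 = -2*1059 + -3*-1017 + 3*-199 = 336
  c_3 = 3*1059 + 4*-1017 + -5*-199 = 104
Base-7 expansion of each c_i:
  c_1 = 113 = 1·7^0 + 2·7^1 + 2·7^2
  c_2 = 336 = 0·7^0 + 6·7^1 + 6·7^2
  c_3 = 104 = 6·7^0 + 0·7^1 + 2·7^2
Factor λ_0 = (1, 0, 6)
Factor λ_1 = (2, 6, 0)
Factor λ_2 = (2, 6, 2)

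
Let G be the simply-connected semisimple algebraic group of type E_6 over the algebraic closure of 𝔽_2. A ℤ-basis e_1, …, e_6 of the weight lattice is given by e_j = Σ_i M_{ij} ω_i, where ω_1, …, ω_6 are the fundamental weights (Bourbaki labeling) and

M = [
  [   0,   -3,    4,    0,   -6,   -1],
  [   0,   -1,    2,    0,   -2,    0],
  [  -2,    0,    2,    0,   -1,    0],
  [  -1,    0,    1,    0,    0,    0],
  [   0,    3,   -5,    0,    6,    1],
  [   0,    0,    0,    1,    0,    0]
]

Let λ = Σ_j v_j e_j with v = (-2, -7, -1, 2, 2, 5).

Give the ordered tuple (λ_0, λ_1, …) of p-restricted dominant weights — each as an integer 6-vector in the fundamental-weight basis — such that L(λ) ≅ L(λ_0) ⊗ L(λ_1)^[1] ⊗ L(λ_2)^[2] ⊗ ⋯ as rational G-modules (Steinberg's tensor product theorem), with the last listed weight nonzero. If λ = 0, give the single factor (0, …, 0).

((0, 1, 0, 1, 1, 0), (0, 0, 0, 0, 0, 1))

In the fundamental-weight basis, λ has coordinates c = M·v (v = (-2, -7, -1, 2, 2, 5)):
  c_1 = (0)·(-2) + (-3)·(-7) + (4)·(-1) + (0)·(2) + (-6)·(2) + (-1)·(5) = 0
  c_2 = (0)·(-2) + (-1)·(-7) + (2)·(-1) + (0)·(2) + (-2)·(2) + (0)·(5) = 1
  c_3 = (-2)·(-2) + (0)·(-7) + (2)·(-1) + (0)·(2) + (-1)·(2) + (0)·(5) = 0
  c_4 = (-1)·(-2) + (0)·(-7) + (1)·(-1) + (0)·(2) + (0)·(2) + (0)·(5) = 1
  c_5 = (0)·(-2) + (3)·(-7) + (-5)·(-1) + (0)·(2) + (6)·(2) + (1)·(5) = 1
  c_6 = (0)·(-2) + (0)·(-7) + (0)·(-1) + (1)·(2) + (0)·(2) + (0)·(5) = 2
Base-2 expansion of each c_i:
  c_1 = 0
  c_2 = 1 = 1·2^0
  c_3 = 0
  c_4 = 1 = 1·2^0
  c_5 = 1 = 1·2^0
  c_6 = 2 = 0·2^0 + 1·2^1
p-restricted factor λ_0 = (0, 1, 0, 1, 1, 0)
p-restricted factor λ_1 = (0, 0, 0, 0, 0, 1)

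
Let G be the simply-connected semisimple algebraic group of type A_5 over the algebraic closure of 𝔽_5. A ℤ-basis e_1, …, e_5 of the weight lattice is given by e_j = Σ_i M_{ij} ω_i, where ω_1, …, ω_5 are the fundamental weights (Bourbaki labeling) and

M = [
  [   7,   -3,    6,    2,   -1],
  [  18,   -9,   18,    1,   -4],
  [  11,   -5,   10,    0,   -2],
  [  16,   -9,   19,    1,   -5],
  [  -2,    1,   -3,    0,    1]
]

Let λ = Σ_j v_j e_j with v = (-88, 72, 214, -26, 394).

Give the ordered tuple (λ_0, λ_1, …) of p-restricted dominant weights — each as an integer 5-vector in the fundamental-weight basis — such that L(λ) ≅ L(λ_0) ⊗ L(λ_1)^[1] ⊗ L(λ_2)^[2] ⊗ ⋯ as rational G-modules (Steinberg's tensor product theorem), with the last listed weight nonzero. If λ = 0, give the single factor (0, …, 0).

((1, 3, 4, 4, 0), (1, 3, 4, 2, 0))

Compute c_i = Σ_j M_{ij} v_j with v = (-88, 72, 214, -26, 394):
  c_1 = 7*-88 + -3*72 + 6*214 + 2*-26 + -1*394 = 6
  c_2 = 18*-88 + -9*72 + 18*214 + 1*-26 + -4*394 = 18
  c_3 = 11*-88 + -5*72 + 10*214 + 0*-26 + -2*394 = 24
  c_4 = 16*-88 + -9*72 + 19*214 + 1*-26 + -5*394 = 14
  c_5 = -2*-88 + 1*72 + -3*214 + 0*-26 + 1*394 = 0
p = 5; digits c_i = Σ_j d_{ij}·5^j, 0 ≤ d_{ij} < 5:
  c_1 = 6 = 1·5^0 + 1·5^1
  c_2 = 18 = 3·5^0 + 3·5^1
  c_3 = 24 = 4·5^0 + 4·5^1
  c_4 = 14 = 4·5^0 + 2·5^1
  c_5 = 0
p-restricted factor λ_0 = (1, 3, 4, 4, 0)
p-restricted factor λ_1 = (1, 3, 4, 2, 0)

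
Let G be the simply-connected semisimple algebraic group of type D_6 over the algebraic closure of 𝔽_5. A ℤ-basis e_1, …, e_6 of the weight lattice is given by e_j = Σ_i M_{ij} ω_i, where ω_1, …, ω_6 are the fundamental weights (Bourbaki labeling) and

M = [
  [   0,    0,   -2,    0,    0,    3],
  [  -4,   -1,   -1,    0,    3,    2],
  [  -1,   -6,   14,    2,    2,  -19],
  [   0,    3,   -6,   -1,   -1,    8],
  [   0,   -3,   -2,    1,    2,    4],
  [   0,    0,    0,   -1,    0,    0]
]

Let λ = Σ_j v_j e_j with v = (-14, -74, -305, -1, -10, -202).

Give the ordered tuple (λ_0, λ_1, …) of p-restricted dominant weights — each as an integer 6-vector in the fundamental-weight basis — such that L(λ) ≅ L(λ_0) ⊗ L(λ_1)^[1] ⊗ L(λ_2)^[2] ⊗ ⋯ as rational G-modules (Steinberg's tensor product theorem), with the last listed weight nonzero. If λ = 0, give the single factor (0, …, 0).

((4, 1, 4, 3, 3, 1),)

In the fundamental-weight basis, λ has coordinates c = M·v (v = (-14, -74, -305, -1, -10, -202)):
  c_1 = (0)·(-14) + (0)·(-74) + (-2)·(-305) + (0)·(-1) + (0)·(-10) + (3)·(-202) = 4
  c_2 = (-4)·(-14) + (-1)·(-74) + (-1)·(-305) + (0)·(-1) + (3)·(-10) + (2)·(-202) = 1
  c_3 = (-1)·(-14) + (-6)·(-74) + (14)·(-305) + (2)·(-1) + (2)·(-10) + (-19)·(-202) = 4
  c_4 = (0)·(-14) + (3)·(-74) + (-6)·(-305) + (-1)·(-1) + (-1)·(-10) + (8)·(-202) = 3
  c_5 = (0)·(-14) + (-3)·(-74) + (-2)·(-305) + (1)·(-1) + (2)·(-10) + (4)·(-202) = 3
  c_6 = (0)·(-14) + (0)·(-74) + (0)·(-305) + (-1)·(-1) + (0)·(-10) + (0)·(-202) = 1
Base-5 expansion of each c_i:
  c_1 = 4 = 4·5^0
  c_2 = 1 = 1·5^0
  c_3 = 4 = 4·5^0
  c_4 = 3 = 3·5^0
  c_5 = 3 = 3·5^0
  c_6 = 1 = 1·5^0
p-restricted factor λ_0 = (4, 1, 4, 3, 3, 1)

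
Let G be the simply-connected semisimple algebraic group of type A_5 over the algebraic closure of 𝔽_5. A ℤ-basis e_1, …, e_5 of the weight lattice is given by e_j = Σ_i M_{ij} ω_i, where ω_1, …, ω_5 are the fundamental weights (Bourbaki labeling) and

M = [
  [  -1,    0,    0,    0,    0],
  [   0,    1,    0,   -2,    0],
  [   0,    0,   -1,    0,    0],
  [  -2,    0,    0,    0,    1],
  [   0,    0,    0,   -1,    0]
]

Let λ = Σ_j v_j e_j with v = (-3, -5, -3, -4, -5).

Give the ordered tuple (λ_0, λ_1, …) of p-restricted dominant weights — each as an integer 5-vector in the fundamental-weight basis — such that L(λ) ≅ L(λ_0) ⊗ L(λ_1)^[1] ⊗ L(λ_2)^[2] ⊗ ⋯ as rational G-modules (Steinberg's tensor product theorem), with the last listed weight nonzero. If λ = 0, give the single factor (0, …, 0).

((3, 3, 3, 1, 4),)

ω-coordinates c = M·v, v = (-3, -5, -3, -4, -5):
  c_1 = (-1)·(-3) + (0)·(-5) + (0)·(-3) + (0)·(-4) + (0)·(-5) = 3
  c_2 = (0)·(-3) + (1)·(-5) + (0)·(-3) + (-2)·(-4) + (0)·(-5) = 3
  c_3 = (0)·(-3) + (0)·(-5) + (-1)·(-3) + (0)·(-4) + (0)·(-5) = 3
  c_4 = (-2)·(-3) + (0)·(-5) + (0)·(-3) + (0)·(-4) + (1)·(-5) = 1
  c_5 = (0)·(-3) + (0)·(-5) + (0)·(-3) + (-1)·(-4) + (0)·(-5) = 4
Base-5 expansion of each c_i:
  c_1 = 3 = 3·5^0
  c_2 = 3 = 3·5^0
  c_3 = 3 = 3·5^0
  c_4 = 1 = 1·5^0
  c_5 = 4 = 4·5^0
p-restricted factor λ_0 = (3, 3, 3, 1, 4)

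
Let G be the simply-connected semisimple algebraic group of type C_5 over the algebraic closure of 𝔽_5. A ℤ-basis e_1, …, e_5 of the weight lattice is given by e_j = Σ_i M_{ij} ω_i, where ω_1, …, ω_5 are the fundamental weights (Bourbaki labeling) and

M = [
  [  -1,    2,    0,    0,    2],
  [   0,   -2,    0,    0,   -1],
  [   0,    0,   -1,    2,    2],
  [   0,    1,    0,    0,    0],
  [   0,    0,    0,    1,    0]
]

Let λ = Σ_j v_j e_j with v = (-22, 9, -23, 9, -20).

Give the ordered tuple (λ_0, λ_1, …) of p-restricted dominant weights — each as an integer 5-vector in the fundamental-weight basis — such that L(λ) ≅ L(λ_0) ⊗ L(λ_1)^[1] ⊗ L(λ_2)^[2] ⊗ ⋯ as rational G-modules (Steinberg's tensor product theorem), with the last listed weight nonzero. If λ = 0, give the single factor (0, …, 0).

((0, 2, 1, 4, 4), (0, 0, 0, 1, 1))

Compute c_i = Σ_j M_{ij} v_j with v = (-22, 9, -23, 9, -20):
  c_1 = (-1)·(-22) + (2)·(9) + (0)·(-23) + (0)·(9) + (2)·(-20) = 0
  c_2 = (0)·(-22) + (-2)·(9) + (0)·(-23) + (0)·(9) + (-1)·(-20) = 2
  c_3 = (0)·(-22) + (0)·(9) + (-1)·(-23) + (2)·(9) + (2)·(-20) = 1
  c_4 = (0)·(-22) + (1)·(9) + (0)·(-23) + (0)·(9) + (0)·(-20) = 9
  c_5 = (0)·(-22) + (0)·(9) + (0)·(-23) + (1)·(9) + (0)·(-20) = 9
Writing each c_i in base p = 5:
  c_1 = 0
  c_2 = 2 = 2·5^0
  c_3 = 1 = 1·5^0
  c_4 = 9 = 4·5^0 + 1·5^1
  c_5 = 9 = 4·5^0 + 1·5^1
p-restricted factor λ_0 = (0, 2, 1, 4, 4)
p-restricted factor λ_1 = (0, 0, 0, 1, 1)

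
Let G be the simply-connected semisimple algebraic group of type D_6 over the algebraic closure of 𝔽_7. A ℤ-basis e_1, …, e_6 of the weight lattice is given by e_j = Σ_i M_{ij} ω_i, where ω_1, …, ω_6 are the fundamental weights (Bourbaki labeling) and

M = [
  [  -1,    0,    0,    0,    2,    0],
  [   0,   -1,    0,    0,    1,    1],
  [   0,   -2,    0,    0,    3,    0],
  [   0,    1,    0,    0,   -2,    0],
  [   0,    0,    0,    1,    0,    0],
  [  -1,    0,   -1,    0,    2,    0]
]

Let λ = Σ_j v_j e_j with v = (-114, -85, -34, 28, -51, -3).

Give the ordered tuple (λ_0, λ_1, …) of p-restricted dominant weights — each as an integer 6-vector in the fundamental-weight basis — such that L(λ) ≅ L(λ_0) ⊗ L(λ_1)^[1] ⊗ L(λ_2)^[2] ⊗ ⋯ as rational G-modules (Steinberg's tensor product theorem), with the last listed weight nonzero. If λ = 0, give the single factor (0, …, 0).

Change of basis e → ω: c = M·v where v = (-114, -85, -34, 28, -51, -3):
  c_1 = -1*-114 + 0*-85 + 0*-34 + 0*28 + 2*-51 + 0*-3 = 12
  c_2 = 0*-114 + -1*-85 + 0*-34 + 0*28 + 1*-51 + 1*-3 = 31
  c_3 = 0*-114 + -2*-85 + 0*-34 + 0*28 + 3*-51 + 0*-3 = 17
  c_4 = 0*-114 + 1*-85 + 0*-34 + 0*28 + -2*-51 + 0*-3 = 17
  c_5 = 0*-114 + 0*-85 + 0*-34 + 1*28 + 0*-51 + 0*-3 = 28
  c_6 = -1*-114 + 0*-85 + -1*-34 + 0*28 + 2*-51 + 0*-3 = 46
Expand coordinatewise in base 7:
  c_1 = 12 = 5·7^0 + 1·7^1
  c_2 = 31 = 3·7^0 + 4·7^1
  c_3 = 17 = 3·7^0 + 2·7^1
  c_4 = 17 = 3·7^0 + 2·7^1
  c_5 = 28 = 0·7^0 + 4·7^1
  c_6 = 46 = 4·7^0 + 6·7^1
Factor λ_0 = (5, 3, 3, 3, 0, 4)
Factor λ_1 = (1, 4, 2, 2, 4, 6)

((5, 3, 3, 3, 0, 4), (1, 4, 2, 2, 4, 6))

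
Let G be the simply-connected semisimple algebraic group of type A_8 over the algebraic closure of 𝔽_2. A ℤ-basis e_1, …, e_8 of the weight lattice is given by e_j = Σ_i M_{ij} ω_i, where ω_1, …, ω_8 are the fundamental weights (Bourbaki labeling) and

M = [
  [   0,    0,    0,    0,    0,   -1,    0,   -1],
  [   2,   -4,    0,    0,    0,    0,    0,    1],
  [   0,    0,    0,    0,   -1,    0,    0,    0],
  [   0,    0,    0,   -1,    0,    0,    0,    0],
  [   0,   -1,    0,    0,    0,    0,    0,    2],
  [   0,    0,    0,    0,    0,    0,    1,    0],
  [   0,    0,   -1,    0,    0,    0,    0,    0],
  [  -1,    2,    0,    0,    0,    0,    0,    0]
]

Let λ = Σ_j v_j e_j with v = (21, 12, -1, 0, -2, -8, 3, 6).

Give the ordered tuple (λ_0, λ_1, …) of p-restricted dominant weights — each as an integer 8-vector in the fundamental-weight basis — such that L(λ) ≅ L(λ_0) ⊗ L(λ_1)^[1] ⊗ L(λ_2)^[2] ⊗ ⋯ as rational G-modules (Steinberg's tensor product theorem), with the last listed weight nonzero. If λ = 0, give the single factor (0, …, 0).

In the fundamental-weight basis, λ has coordinates c = M·v (v = (21, 12, -1, 0, -2, -8, 3, 6)):
  c_1 = (0)·(21) + (0)·(12) + (0)·(-1) + (0)·(0) + (0)·(-2) + (-1)·(-8) + (0)·(3) + (-1)·(6) = 2
  c_2 = (2)·(21) + (-4)·(12) + (0)·(-1) + (0)·(0) + (0)·(-2) + (0)·(-8) + (0)·(3) + (1)·(6) = 0
  c_3 = (0)·(21) + (0)·(12) + (0)·(-1) + (0)·(0) + (-1)·(-2) + (0)·(-8) + (0)·(3) + (0)·(6) = 2
  c_4 = (0)·(21) + (0)·(12) + (0)·(-1) + (-1)·(0) + (0)·(-2) + (0)·(-8) + (0)·(3) + (0)·(6) = 0
  c_5 = (0)·(21) + (-1)·(12) + (0)·(-1) + (0)·(0) + (0)·(-2) + (0)·(-8) + (0)·(3) + (2)·(6) = 0
  c_6 = (0)·(21) + (0)·(12) + (0)·(-1) + (0)·(0) + (0)·(-2) + (0)·(-8) + (1)·(3) + (0)·(6) = 3
  c_7 = (0)·(21) + (0)·(12) + (-1)·(-1) + (0)·(0) + (0)·(-2) + (0)·(-8) + (0)·(3) + (0)·(6) = 1
  c_8 = (-1)·(21) + (2)·(12) + (0)·(-1) + (0)·(0) + (0)·(-2) + (0)·(-8) + (0)·(3) + (0)·(6) = 3
p = 2; digits c_i = Σ_j d_{ij}·2^j, 0 ≤ d_{ij} < 2:
  c_1 = 2 = 0·2^0 + 1·2^1
  c_2 = 0
  c_3 = 2 = 0·2^0 + 1·2^1
  c_4 = 0
  c_5 = 0
  c_6 = 3 = 1·2^0 + 1·2^1
  c_7 = 1 = 1·2^0
  c_8 = 3 = 1·2^0 + 1·2^1
p-restricted factor λ_0 = (0, 0, 0, 0, 0, 1, 1, 1)
p-restricted factor λ_1 = (1, 0, 1, 0, 0, 1, 0, 1)

((0, 0, 0, 0, 0, 1, 1, 1), (1, 0, 1, 0, 0, 1, 0, 1))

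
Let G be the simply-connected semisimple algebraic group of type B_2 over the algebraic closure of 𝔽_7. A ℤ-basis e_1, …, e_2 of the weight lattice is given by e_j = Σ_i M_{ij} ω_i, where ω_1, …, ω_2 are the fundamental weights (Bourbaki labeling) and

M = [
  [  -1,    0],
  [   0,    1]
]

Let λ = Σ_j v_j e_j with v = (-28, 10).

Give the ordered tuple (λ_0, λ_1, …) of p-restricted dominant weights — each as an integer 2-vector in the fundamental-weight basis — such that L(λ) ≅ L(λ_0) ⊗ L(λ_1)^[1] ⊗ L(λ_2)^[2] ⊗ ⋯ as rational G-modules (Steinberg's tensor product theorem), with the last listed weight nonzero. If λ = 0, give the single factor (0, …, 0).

Compute c_i = Σ_j M_{ij} v_j with v = (-28, 10):
  c_1 = (-1)·(-28) + (0)·(10) = 28
  c_2 = (0)·(-28) + (1)·(10) = 10
Writing each c_i in base p = 7:
  c_1 = 28 = 0·7^0 + 4·7^1
  c_2 = 10 = 3·7^0 + 1·7^1
λ_0 = (0, 3)
λ_1 = (4, 1)

((0, 3), (4, 1))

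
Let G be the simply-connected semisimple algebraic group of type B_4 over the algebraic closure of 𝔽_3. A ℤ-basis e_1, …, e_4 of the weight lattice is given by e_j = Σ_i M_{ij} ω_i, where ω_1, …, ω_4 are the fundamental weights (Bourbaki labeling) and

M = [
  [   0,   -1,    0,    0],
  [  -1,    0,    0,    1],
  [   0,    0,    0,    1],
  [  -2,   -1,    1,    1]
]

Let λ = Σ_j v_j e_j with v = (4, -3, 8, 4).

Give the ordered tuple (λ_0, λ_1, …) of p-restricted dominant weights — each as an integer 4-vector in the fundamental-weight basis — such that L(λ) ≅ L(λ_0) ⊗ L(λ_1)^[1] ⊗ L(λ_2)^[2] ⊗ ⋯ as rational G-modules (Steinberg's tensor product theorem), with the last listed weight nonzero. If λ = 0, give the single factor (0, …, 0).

((0, 0, 1, 1), (1, 0, 1, 2))

Compute c_i = Σ_j M_{ij} v_j with v = (4, -3, 8, 4):
  c_1 = 0*4 + -1*-3 + 0*8 + 0*4 = 3
  c_2 = -1*4 + 0*-3 + 0*8 + 1*4 = 0
  c_3 = 0*4 + 0*-3 + 0*8 + 1*4 = 4
  c_4 = -2*4 + -1*-3 + 1*8 + 1*4 = 7
Base-3 expansion of each c_i:
  c_1 = 3 = 0·3^0 + 1·3^1
  c_2 = 0
  c_3 = 4 = 1·3^0 + 1·3^1
  c_4 = 7 = 1·3^0 + 2·3^1
Factor λ_0 = (0, 0, 1, 1)
Factor λ_1 = (1, 0, 1, 2)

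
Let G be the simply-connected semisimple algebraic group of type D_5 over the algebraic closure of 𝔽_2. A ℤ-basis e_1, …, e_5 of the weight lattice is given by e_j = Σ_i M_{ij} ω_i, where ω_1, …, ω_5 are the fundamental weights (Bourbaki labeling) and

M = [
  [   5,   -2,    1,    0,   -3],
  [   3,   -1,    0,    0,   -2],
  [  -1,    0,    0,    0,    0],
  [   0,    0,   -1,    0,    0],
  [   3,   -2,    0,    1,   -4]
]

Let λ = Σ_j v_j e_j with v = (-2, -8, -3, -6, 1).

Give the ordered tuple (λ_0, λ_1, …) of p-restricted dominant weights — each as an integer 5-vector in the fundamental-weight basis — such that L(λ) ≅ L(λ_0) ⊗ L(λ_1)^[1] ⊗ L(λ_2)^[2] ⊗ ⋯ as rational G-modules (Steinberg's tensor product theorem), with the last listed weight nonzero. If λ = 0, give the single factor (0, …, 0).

In the fundamental-weight basis, λ has coordinates c = M·v (v = (-2, -8, -3, -6, 1)):
  c_1 = 5*-2 + -2*-8 + 1*-3 + 0*-6 + -3*1 = 0
  c_2 = 3*-2 + -1*-8 + 0*-3 + 0*-6 + -2*1 = 0
  c_3 = -1*-2 + 0*-8 + 0*-3 + 0*-6 + 0*1 = 2
  c_4 = 0*-2 + 0*-8 + -1*-3 + 0*-6 + 0*1 = 3
  c_5 = 3*-2 + -2*-8 + 0*-3 + 1*-6 + -4*1 = 0
Expand coordinatewise in base 2:
  c_1 = 0
  c_2 = 0
  c_3 = 2 = 0·2^0 + 1·2^1
  c_4 = 3 = 1·2^0 + 1·2^1
  c_5 = 0
λ_0 = (0, 0, 0, 1, 0)
λ_1 = (0, 0, 1, 1, 0)

((0, 0, 0, 1, 0), (0, 0, 1, 1, 0))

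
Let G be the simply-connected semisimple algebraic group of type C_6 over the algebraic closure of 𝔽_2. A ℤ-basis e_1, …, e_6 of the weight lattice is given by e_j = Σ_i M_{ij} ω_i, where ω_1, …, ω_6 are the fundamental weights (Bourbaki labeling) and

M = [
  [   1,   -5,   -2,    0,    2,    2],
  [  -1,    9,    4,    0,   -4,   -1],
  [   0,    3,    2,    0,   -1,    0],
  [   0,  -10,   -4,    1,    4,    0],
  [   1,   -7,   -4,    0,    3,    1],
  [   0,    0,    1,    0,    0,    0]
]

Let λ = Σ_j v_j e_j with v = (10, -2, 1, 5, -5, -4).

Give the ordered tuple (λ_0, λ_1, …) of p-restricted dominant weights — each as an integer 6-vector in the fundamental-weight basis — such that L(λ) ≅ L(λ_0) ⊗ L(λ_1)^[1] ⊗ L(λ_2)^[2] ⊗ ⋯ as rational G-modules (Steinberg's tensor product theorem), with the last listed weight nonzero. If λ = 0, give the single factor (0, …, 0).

In the fundamental-weight basis, λ has coordinates c = M·v (v = (10, -2, 1, 5, -5, -4)):
  c_1 = (1)·(10) + (-5)·(-2) + (-2)·(1) + (0)·(5) + (2)·(-5) + (2)·(-4) = 0
  c_2 = (-1)·(10) + (9)·(-2) + (4)·(1) + (0)·(5) + (-4)·(-5) + (-1)·(-4) = 0
  c_3 = (0)·(10) + (3)·(-2) + (2)·(1) + (0)·(5) + (-1)·(-5) + (0)·(-4) = 1
  c_4 = (0)·(10) + (-10)·(-2) + (-4)·(1) + (1)·(5) + (4)·(-5) + (0)·(-4) = 1
  c_5 = (1)·(10) + (-7)·(-2) + (-4)·(1) + (0)·(5) + (3)·(-5) + (1)·(-4) = 1
  c_6 = (0)·(10) + (0)·(-2) + (1)·(1) + (0)·(5) + (0)·(-5) + (0)·(-4) = 1
Writing each c_i in base p = 2:
  c_1 = 0
  c_2 = 0
  c_3 = 1 = 1·2^0
  c_4 = 1 = 1·2^0
  c_5 = 1 = 1·2^0
  c_6 = 1 = 1·2^0
p-restricted factor λ_0 = (0, 0, 1, 1, 1, 1)

((0, 0, 1, 1, 1, 1),)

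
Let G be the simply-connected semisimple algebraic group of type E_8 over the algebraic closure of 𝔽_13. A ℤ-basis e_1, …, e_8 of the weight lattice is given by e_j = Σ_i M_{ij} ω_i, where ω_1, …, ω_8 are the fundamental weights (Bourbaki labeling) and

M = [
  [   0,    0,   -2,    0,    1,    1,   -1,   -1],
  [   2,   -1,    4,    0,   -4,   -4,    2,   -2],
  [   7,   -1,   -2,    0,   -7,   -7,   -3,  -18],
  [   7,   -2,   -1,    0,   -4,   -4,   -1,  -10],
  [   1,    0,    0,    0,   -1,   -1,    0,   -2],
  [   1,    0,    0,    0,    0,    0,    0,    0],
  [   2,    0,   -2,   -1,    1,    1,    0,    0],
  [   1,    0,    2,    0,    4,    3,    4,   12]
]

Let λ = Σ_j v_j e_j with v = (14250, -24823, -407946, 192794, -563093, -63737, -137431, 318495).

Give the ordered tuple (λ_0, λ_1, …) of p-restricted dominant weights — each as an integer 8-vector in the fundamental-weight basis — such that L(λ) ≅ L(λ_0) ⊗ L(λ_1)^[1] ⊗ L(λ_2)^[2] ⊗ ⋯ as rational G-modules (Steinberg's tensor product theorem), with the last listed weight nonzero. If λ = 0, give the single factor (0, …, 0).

((3, 3, 1, 9, 8, 2, 3, 3), (4, 8, 4, 5, 2, 4, 7, 9), (8, 9, 6, 10, 11, 6, 3, 3), (3, 7, 3, 7, 1, 6, 11, 12))

In the fundamental-weight basis, λ has coordinates c = M·v (v = (14250, -24823, -407946, 192794, -563093, -63737, -137431, 318495)):
  c_1 = 0*14250 + 0*-24823 + -2*-407946 + 0*192794 + 1*-563093 + 1*-63737 + -1*-137431 + -1*318495 = 7998
  c_2 = 2*14250 + -1*-24823 + 4*-407946 + 0*192794 + -4*-563093 + -4*-63737 + 2*-137431 + -2*318495 = 17007
  c_3 = 7*14250 + -1*-24823 + -2*-407946 + 0*192794 + -7*-563093 + -7*-63737 + -3*-137431 + -18*318495 = 7658
  c_4 = 7*14250 + -2*-24823 + -1*-407946 + 0*192794 + -4*-563093 + -4*-63737 + -1*-137431 + -10*318495 = 17143
  c_5 = 1*14250 + 0*-24823 + 0*-407946 + 0*192794 + -1*-563093 + -1*-63737 + 0*-137431 + -2*318495 = 4090
  c_6 = 1*14250 + 0*-24823 + 0*-407946 + 0*192794 + 0*-563093 + 0*-63737 + 0*-137431 + 0*318495 = 14250
  c_7 = 2*14250 + 0*-24823 + -2*-407946 + -1*192794 + 1*-563093 + 1*-63737 + 0*-137431 + 0*318495 = 24768
  c_8 = 1*14250 + 0*-24823 + 2*-407946 + 0*192794 + 4*-563093 + 3*-63737 + 4*-137431 + 12*318495 = 26991
Base-13 expansion of each c_i:
  c_1 = 7998 = 3·13^0 + 4·13^1 + 8·13^2 + 3·13^3
  c_2 = 17007 = 3·13^0 + 8·13^1 + 9·13^2 + 7·13^3
  c_3 = 7658 = 1·13^0 + 4·13^1 + 6·13^2 + 3·13^3
  c_4 = 17143 = 9·13^0 + 5·13^1 + 10·13^2 + 7·13^3
  c_5 = 4090 = 8·13^0 + 2·13^1 + 11·13^2 + 1·13^3
  c_6 = 14250 = 2·13^0 + 4·13^1 + 6·13^2 + 6·13^3
  c_7 = 24768 = 3·13^0 + 7·13^1 + 3·13^2 + 11·13^3
  c_8 = 26991 = 3·13^0 + 9·13^1 + 3·13^2 + 12·13^3
λ_0 = (3, 3, 1, 9, 8, 2, 3, 3)
λ_1 = (4, 8, 4, 5, 2, 4, 7, 9)
λ_2 = (8, 9, 6, 10, 11, 6, 3, 3)
λ_3 = (3, 7, 3, 7, 1, 6, 11, 12)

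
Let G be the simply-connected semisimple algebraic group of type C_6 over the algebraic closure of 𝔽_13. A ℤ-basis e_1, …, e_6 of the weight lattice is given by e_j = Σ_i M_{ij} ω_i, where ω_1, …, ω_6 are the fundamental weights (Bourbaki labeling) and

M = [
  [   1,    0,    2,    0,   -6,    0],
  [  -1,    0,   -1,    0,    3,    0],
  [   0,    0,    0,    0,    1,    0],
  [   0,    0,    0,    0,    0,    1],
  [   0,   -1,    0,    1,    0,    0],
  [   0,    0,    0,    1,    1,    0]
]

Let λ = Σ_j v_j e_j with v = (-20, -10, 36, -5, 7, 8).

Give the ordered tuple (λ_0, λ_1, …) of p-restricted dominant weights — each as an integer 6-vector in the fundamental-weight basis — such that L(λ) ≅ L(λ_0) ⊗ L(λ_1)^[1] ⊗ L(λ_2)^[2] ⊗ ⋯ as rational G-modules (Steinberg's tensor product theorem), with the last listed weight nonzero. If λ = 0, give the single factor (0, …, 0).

((10, 5, 7, 8, 5, 2),)

In the fundamental-weight basis, λ has coordinates c = M·v (v = (-20, -10, 36, -5, 7, 8)):
  c_1 = (1)·(-20) + (0)·(-10) + (2)·(36) + (0)·(-5) + (-6)·(7) + (0)·(8) = 10
  c_2 = (-1)·(-20) + (0)·(-10) + (-1)·(36) + (0)·(-5) + (3)·(7) + (0)·(8) = 5
  c_3 = (0)·(-20) + (0)·(-10) + (0)·(36) + (0)·(-5) + (1)·(7) + (0)·(8) = 7
  c_4 = (0)·(-20) + (0)·(-10) + (0)·(36) + (0)·(-5) + (0)·(7) + (1)·(8) = 8
  c_5 = (0)·(-20) + (-1)·(-10) + (0)·(36) + (1)·(-5) + (0)·(7) + (0)·(8) = 5
  c_6 = (0)·(-20) + (0)·(-10) + (0)·(36) + (1)·(-5) + (1)·(7) + (0)·(8) = 2
p = 13; digits c_i = Σ_j d_{ij}·13^j, 0 ≤ d_{ij} < 13:
  c_1 = 10 = 10·13^0
  c_2 = 5 = 5·13^0
  c_3 = 7 = 7·13^0
  c_4 = 8 = 8·13^0
  c_5 = 5 = 5·13^0
  c_6 = 2 = 2·13^0
p-restricted factor λ_0 = (10, 5, 7, 8, 5, 2)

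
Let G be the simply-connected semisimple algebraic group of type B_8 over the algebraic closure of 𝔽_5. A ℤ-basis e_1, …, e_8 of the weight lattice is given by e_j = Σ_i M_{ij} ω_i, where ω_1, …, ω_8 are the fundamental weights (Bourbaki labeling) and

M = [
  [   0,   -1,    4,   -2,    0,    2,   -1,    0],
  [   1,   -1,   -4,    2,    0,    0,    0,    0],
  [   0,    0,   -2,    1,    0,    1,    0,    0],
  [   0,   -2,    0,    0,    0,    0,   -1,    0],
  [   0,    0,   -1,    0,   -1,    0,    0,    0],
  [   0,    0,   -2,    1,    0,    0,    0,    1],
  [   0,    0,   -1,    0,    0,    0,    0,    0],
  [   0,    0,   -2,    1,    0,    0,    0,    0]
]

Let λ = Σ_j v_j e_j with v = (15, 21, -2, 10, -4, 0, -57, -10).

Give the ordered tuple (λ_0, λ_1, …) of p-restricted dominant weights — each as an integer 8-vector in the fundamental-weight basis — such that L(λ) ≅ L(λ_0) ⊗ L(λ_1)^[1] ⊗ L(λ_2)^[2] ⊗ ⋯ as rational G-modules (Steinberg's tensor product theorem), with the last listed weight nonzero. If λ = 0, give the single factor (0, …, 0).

In the fundamental-weight basis, λ has coordinates c = M·v (v = (15, 21, -2, 10, -4, 0, -57, -10)):
  c_1 = (0)·(15) + (-1)·(21) + (4)·(-2) + (-2)·(10) + (0)·(-4) + (2)·(0) + (-1)·(-57) + (0)·(-10) = 8
  c_2 = (1)·(15) + (-1)·(21) + (-4)·(-2) + (2)·(10) + (0)·(-4) + (0)·(0) + (0)·(-57) + (0)·(-10) = 22
  c_3 = (0)·(15) + (0)·(21) + (-2)·(-2) + (1)·(10) + (0)·(-4) + (1)·(0) + (0)·(-57) + (0)·(-10) = 14
  c_4 = (0)·(15) + (-2)·(21) + (0)·(-2) + (0)·(10) + (0)·(-4) + (0)·(0) + (-1)·(-57) + (0)·(-10) = 15
  c_5 = (0)·(15) + (0)·(21) + (-1)·(-2) + (0)·(10) + (-1)·(-4) + (0)·(0) + (0)·(-57) + (0)·(-10) = 6
  c_6 = (0)·(15) + (0)·(21) + (-2)·(-2) + (1)·(10) + (0)·(-4) + (0)·(0) + (0)·(-57) + (1)·(-10) = 4
  c_7 = (0)·(15) + (0)·(21) + (-1)·(-2) + (0)·(10) + (0)·(-4) + (0)·(0) + (0)·(-57) + (0)·(-10) = 2
  c_8 = (0)·(15) + (0)·(21) + (-2)·(-2) + (1)·(10) + (0)·(-4) + (0)·(0) + (0)·(-57) + (0)·(-10) = 14
Writing each c_i in base p = 5:
  c_1 = 8 = 3·5^0 + 1·5^1
  c_2 = 22 = 2·5^0 + 4·5^1
  c_3 = 14 = 4·5^0 + 2·5^1
  c_4 = 15 = 0·5^0 + 3·5^1
  c_5 = 6 = 1·5^0 + 1·5^1
  c_6 = 4 = 4·5^0
  c_7 = 2 = 2·5^0
  c_8 = 14 = 4·5^0 + 2·5^1
λ_0 = (3, 2, 4, 0, 1, 4, 2, 4)
λ_1 = (1, 4, 2, 3, 1, 0, 0, 2)

((3, 2, 4, 0, 1, 4, 2, 4), (1, 4, 2, 3, 1, 0, 0, 2))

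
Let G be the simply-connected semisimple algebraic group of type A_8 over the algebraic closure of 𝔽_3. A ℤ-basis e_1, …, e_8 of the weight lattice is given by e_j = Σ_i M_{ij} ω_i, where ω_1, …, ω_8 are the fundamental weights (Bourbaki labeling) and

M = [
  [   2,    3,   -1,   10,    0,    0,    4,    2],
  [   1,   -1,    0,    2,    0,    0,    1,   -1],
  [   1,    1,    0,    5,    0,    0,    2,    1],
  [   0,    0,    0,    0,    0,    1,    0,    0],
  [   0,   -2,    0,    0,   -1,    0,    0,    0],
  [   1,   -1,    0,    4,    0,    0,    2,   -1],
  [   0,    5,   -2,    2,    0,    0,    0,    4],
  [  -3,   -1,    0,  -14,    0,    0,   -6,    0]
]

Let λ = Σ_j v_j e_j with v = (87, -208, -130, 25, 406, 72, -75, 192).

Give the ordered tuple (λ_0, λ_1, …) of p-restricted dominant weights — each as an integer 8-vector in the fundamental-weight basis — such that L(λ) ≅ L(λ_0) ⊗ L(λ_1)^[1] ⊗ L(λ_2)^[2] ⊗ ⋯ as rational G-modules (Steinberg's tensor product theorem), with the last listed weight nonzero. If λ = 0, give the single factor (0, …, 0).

((2, 0, 1, 0, 1, 2, 2, 2), (1, 2, 0, 0, 0, 2, 0, 0), (1, 2, 2, 2, 1, 2, 1, 2), (0, 2, 1, 2, 0, 1, 1, 1))

In the fundamental-weight basis, λ has coordinates c = M·v (v = (87, -208, -130, 25, 406, 72, -75, 192)):
  c_1 = 2*87 + 3*-208 + -1*-130 + 10*25 + 0*406 + 0*72 + 4*-75 + 2*192 = 14
  c_2 = 1*87 + -1*-208 + 0*-130 + 2*25 + 0*406 + 0*72 + 1*-75 + -1*192 = 78
  c_3 = 1*87 + 1*-208 + 0*-130 + 5*25 + 0*406 + 0*72 + 2*-75 + 1*192 = 46
  c_4 = 0*87 + 0*-208 + 0*-130 + 0*25 + 0*406 + 1*72 + 0*-75 + 0*192 = 72
  c_5 = 0*87 + -2*-208 + 0*-130 + 0*25 + -1*406 + 0*72 + 0*-75 + 0*192 = 10
  c_6 = 1*87 + -1*-208 + 0*-130 + 4*25 + 0*406 + 0*72 + 2*-75 + -1*192 = 53
  c_7 = 0*87 + 5*-208 + -2*-130 + 2*25 + 0*406 + 0*72 + 0*-75 + 4*192 = 38
  c_8 = -3*87 + -1*-208 + 0*-130 + -14*25 + 0*406 + 0*72 + -6*-75 + 0*192 = 47
Writing each c_i in base p = 3:
  c_1 = 14 = 2·3^0 + 1·3^1 + 1·3^2
  c_2 = 78 = 0·3^0 + 2·3^1 + 2·3^2 + 2·3^3
  c_3 = 46 = 1·3^0 + 0·3^1 + 2·3^2 + 1·3^3
  c_4 = 72 = 0·3^0 + 0·3^1 + 2·3^2 + 2·3^3
  c_5 = 10 = 1·3^0 + 0·3^1 + 1·3^2
  c_6 = 53 = 2·3^0 + 2·3^1 + 2·3^2 + 1·3^3
  c_7 = 38 = 2·3^0 + 0·3^1 + 1·3^2 + 1·3^3
  c_8 = 47 = 2·3^0 + 0·3^1 + 2·3^2 + 1·3^3
p-restricted factor λ_0 = (2, 0, 1, 0, 1, 2, 2, 2)
p-restricted factor λ_1 = (1, 2, 0, 0, 0, 2, 0, 0)
p-restricted factor λ_2 = (1, 2, 2, 2, 1, 2, 1, 2)
p-restricted factor λ_3 = (0, 2, 1, 2, 0, 1, 1, 1)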